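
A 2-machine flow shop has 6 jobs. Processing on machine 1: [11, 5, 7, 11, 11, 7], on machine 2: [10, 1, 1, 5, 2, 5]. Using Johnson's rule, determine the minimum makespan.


Apply Johnson's rule:
  Group 1 (a <= b): []
  Group 2 (a > b): [(1, 11, 10), (4, 11, 5), (6, 7, 5), (5, 11, 2), (2, 5, 1), (3, 7, 1)]
Optimal job order: [1, 4, 6, 5, 2, 3]
Schedule:
  Job 1: M1 done at 11, M2 done at 21
  Job 4: M1 done at 22, M2 done at 27
  Job 6: M1 done at 29, M2 done at 34
  Job 5: M1 done at 40, M2 done at 42
  Job 2: M1 done at 45, M2 done at 46
  Job 3: M1 done at 52, M2 done at 53
Makespan = 53

53


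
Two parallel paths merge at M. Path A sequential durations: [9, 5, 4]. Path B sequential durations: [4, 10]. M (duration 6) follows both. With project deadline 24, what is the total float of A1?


Forward pass: ES(A1) = sum of predecessors on chain A = 0
EF = ES + duration = 0 + 9 = 9
Backward pass: LF(M) = deadline = 24; LS(M) = 24 - 6 = 18
LF(A1) = LS(M) - sum(successors on chain A) = 18 - 9 = 9
LS = LF - duration = 9 - 9 = 0
Total float = LS - ES = 0 - 0 = 0

0


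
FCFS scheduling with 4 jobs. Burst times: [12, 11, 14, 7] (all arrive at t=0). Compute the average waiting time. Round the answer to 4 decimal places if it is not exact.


FCFS order (as given): [12, 11, 14, 7]
Waiting times:
  Job 1: wait = 0
  Job 2: wait = 12
  Job 3: wait = 23
  Job 4: wait = 37
Sum of waiting times = 72
Average waiting time = 72/4 = 18.0

18.0


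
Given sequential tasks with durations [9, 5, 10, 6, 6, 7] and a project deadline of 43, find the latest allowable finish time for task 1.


LF(activity 1) = deadline - sum of successor durations
Successors: activities 2 through 6 with durations [5, 10, 6, 6, 7]
Sum of successor durations = 34
LF = 43 - 34 = 9

9


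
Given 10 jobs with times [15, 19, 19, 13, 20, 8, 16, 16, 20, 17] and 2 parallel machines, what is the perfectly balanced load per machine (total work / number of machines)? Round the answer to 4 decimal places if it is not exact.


Total processing time = 15 + 19 + 19 + 13 + 20 + 8 + 16 + 16 + 20 + 17 = 163
Number of machines = 2
Ideal balanced load = 163 / 2 = 81.5

81.5


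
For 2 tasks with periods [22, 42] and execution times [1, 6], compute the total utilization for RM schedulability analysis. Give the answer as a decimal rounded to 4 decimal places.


Compute individual utilizations (exact fractions):
  Task 1: C/T = 1/22 (approx. 0.0455)
  Task 2: C/T = 6/42 = 1/7 (approx. 0.1429)
Total utilization U = 1/22 + 1/7 = 29/154
Rounded to 4 decimal places: U = 0.1883
RM (Liu & Layland) bound for 2 tasks = 0.828427; compare with U = 29/154 (approx. 0.188312)
U <= bound, so schedulable by RM sufficient condition.

0.1883


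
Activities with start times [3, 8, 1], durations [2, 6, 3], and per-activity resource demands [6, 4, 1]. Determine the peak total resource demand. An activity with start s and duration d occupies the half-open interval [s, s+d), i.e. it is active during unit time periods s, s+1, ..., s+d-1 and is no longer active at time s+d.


Each activity i is active on [start_i, start_i + duration_i).
Compute total resource usage per time slot:
  t=0: active resources = [], total = 0
  t=1: active resources = [1], total = 1
  t=2: active resources = [1], total = 1
  t=3: active resources = [6, 1], total = 7
  t=4: active resources = [6], total = 6
  t=5: active resources = [], total = 0
  t=6: active resources = [], total = 0
  t=7: active resources = [], total = 0
  t=8: active resources = [4], total = 4
  t=9: active resources = [4], total = 4
  t=10: active resources = [4], total = 4
  t=11: active resources = [4], total = 4
  t=12: active resources = [4], total = 4
  t=13: active resources = [4], total = 4
Peak resource demand = 7

7


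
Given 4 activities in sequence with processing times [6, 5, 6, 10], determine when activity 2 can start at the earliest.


Activity 2 starts after activities 1 through 1 complete.
Predecessor durations: [6]
ES = 6 = 6

6


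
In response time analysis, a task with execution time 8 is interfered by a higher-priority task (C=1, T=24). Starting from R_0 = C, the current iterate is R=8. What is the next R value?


R_next = C + ceil(R_prev / T_hp) * C_hp
ceil(8 / 24) = ceil(0.3333) = 1
Interference = 1 * 1 = 1
R_next = 8 + 1 = 9

9


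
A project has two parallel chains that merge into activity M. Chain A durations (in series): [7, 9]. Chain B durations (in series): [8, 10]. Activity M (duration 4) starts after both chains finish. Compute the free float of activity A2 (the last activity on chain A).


ES(A2) = sum of predecessors on chain A = 7
EF(A2) = ES + duration = 7 + 9 = 16
Successor of A2 is M. ES(M) = max(sum(A), sum(B)) = max(16, 18) = 18
Free float = ES(successor) - EF(current) = 18 - 16 = 2

2


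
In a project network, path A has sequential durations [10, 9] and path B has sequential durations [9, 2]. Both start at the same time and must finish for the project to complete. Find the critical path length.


Path A total = 10 + 9 = 19
Path B total = 9 + 2 = 11
Critical path = longest path = max(19, 11) = 19

19


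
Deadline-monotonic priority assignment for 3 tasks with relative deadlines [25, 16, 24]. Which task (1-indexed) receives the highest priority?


Sort tasks by relative deadline (ascending):
  Task 2: deadline = 16
  Task 3: deadline = 24
  Task 1: deadline = 25
Priority order (highest first): [2, 3, 1]
Highest priority task = 2

2


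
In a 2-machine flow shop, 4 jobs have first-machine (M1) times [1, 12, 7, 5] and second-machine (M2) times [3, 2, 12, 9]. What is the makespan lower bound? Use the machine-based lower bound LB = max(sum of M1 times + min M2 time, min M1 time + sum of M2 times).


LB1 = sum(M1 times) + min(M2 times) = 25 + 2 = 27
LB2 = min(M1 times) + sum(M2 times) = 1 + 26 = 27
Lower bound = max(LB1, LB2) = max(27, 27) = 27

27


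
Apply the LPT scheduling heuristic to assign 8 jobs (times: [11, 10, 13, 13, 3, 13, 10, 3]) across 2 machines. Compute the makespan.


Sort jobs in decreasing order (LPT): [13, 13, 13, 11, 10, 10, 3, 3]
Assign each job to the least loaded machine:
  Machine 1: jobs [13, 13, 10, 3], load = 39
  Machine 2: jobs [13, 11, 10, 3], load = 37
Makespan = max load = 39

39


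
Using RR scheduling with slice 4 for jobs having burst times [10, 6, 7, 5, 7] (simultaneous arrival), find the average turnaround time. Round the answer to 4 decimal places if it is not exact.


Time quantum = 4
Execution trace:
  J1 runs 4 units, time = 4
  J2 runs 4 units, time = 8
  J3 runs 4 units, time = 12
  J4 runs 4 units, time = 16
  J5 runs 4 units, time = 20
  J1 runs 4 units, time = 24
  J2 runs 2 units, time = 26
  J3 runs 3 units, time = 29
  J4 runs 1 units, time = 30
  J5 runs 3 units, time = 33
  J1 runs 2 units, time = 35
Finish times: [35, 26, 29, 30, 33]
Average turnaround = 153/5 = 30.6

30.6


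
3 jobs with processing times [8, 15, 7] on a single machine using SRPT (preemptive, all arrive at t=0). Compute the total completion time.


Since all jobs arrive at t=0, SRPT equals SPT ordering.
SPT order: [7, 8, 15]
Completion times:
  Job 1: p=7, C=7
  Job 2: p=8, C=15
  Job 3: p=15, C=30
Total completion time = 7 + 15 + 30 = 52

52


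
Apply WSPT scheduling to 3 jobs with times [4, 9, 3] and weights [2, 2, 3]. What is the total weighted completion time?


Compute p/w ratios and sort ascending (WSPT): [(3, 3), (4, 2), (9, 2)]
Compute weighted completion times:
  Job (p=3,w=3): C=3, w*C=3*3=9
  Job (p=4,w=2): C=7, w*C=2*7=14
  Job (p=9,w=2): C=16, w*C=2*16=32
Total weighted completion time = 55

55


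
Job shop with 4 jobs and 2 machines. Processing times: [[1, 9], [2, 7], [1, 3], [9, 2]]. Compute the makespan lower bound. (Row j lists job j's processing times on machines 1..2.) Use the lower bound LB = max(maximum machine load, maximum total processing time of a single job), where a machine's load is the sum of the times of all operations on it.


Machine loads:
  Machine 1: 1 + 2 + 1 + 9 = 13
  Machine 2: 9 + 7 + 3 + 2 = 21
Max machine load = 21
Job totals:
  Job 1: 10
  Job 2: 9
  Job 3: 4
  Job 4: 11
Max job total = 11
Lower bound = max(21, 11) = 21

21


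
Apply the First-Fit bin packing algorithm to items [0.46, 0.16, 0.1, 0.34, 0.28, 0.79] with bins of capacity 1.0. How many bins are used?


Place items sequentially using First-Fit:
  Item 0.46 -> new Bin 1
  Item 0.16 -> Bin 1 (now 0.62)
  Item 0.1 -> Bin 1 (now 0.72)
  Item 0.34 -> new Bin 2
  Item 0.28 -> Bin 1 (now 1.0)
  Item 0.79 -> new Bin 3
Total bins used = 3

3


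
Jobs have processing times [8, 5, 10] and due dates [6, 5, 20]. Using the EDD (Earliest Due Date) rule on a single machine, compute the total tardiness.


Sort by due date (EDD order): [(5, 5), (8, 6), (10, 20)]
Compute completion times and tardiness:
  Job 1: p=5, d=5, C=5, tardiness=max(0,5-5)=0
  Job 2: p=8, d=6, C=13, tardiness=max(0,13-6)=7
  Job 3: p=10, d=20, C=23, tardiness=max(0,23-20)=3
Total tardiness = 10

10


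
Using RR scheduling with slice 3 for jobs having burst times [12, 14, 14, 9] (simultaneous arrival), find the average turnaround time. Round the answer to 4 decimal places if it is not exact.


Time quantum = 3
Execution trace:
  J1 runs 3 units, time = 3
  J2 runs 3 units, time = 6
  J3 runs 3 units, time = 9
  J4 runs 3 units, time = 12
  J1 runs 3 units, time = 15
  J2 runs 3 units, time = 18
  J3 runs 3 units, time = 21
  J4 runs 3 units, time = 24
  J1 runs 3 units, time = 27
  J2 runs 3 units, time = 30
  J3 runs 3 units, time = 33
  J4 runs 3 units, time = 36
  J1 runs 3 units, time = 39
  J2 runs 3 units, time = 42
  J3 runs 3 units, time = 45
  J2 runs 2 units, time = 47
  J3 runs 2 units, time = 49
Finish times: [39, 47, 49, 36]
Average turnaround = 171/4 = 42.75

42.75


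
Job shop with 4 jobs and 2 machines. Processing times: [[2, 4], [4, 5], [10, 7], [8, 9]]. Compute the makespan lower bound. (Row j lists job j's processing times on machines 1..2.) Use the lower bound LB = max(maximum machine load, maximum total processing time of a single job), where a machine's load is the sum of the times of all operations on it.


Machine loads:
  Machine 1: 2 + 4 + 10 + 8 = 24
  Machine 2: 4 + 5 + 7 + 9 = 25
Max machine load = 25
Job totals:
  Job 1: 6
  Job 2: 9
  Job 3: 17
  Job 4: 17
Max job total = 17
Lower bound = max(25, 17) = 25

25


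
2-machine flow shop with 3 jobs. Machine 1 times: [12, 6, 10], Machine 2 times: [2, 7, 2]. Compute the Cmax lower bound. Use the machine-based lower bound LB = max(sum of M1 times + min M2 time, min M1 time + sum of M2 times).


LB1 = sum(M1 times) + min(M2 times) = 28 + 2 = 30
LB2 = min(M1 times) + sum(M2 times) = 6 + 11 = 17
Lower bound = max(LB1, LB2) = max(30, 17) = 30

30


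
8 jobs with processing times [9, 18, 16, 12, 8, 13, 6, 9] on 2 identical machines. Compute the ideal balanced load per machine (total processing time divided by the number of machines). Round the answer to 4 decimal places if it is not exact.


Total processing time = 9 + 18 + 16 + 12 + 8 + 13 + 6 + 9 = 91
Number of machines = 2
Ideal balanced load = 91 / 2 = 45.5

45.5


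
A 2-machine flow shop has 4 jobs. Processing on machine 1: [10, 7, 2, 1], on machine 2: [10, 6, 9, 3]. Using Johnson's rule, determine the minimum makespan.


Apply Johnson's rule:
  Group 1 (a <= b): [(4, 1, 3), (3, 2, 9), (1, 10, 10)]
  Group 2 (a > b): [(2, 7, 6)]
Optimal job order: [4, 3, 1, 2]
Schedule:
  Job 4: M1 done at 1, M2 done at 4
  Job 3: M1 done at 3, M2 done at 13
  Job 1: M1 done at 13, M2 done at 23
  Job 2: M1 done at 20, M2 done at 29
Makespan = 29

29


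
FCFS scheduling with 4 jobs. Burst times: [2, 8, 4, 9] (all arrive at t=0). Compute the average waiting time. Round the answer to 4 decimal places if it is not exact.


FCFS order (as given): [2, 8, 4, 9]
Waiting times:
  Job 1: wait = 0
  Job 2: wait = 2
  Job 3: wait = 10
  Job 4: wait = 14
Sum of waiting times = 26
Average waiting time = 26/4 = 6.5

6.5


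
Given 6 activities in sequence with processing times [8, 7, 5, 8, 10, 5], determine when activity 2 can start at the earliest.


Activity 2 starts after activities 1 through 1 complete.
Predecessor durations: [8]
ES = 8 = 8

8


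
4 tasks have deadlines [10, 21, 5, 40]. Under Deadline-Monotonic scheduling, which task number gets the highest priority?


Sort tasks by relative deadline (ascending):
  Task 3: deadline = 5
  Task 1: deadline = 10
  Task 2: deadline = 21
  Task 4: deadline = 40
Priority order (highest first): [3, 1, 2, 4]
Highest priority task = 3

3


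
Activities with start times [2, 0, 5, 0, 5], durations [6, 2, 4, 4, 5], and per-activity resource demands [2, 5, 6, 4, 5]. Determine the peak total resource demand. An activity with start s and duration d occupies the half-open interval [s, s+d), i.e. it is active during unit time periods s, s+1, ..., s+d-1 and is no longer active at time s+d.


Each activity i is active on [start_i, start_i + duration_i).
Compute total resource usage per time slot:
  t=0: active resources = [5, 4], total = 9
  t=1: active resources = [5, 4], total = 9
  t=2: active resources = [2, 4], total = 6
  t=3: active resources = [2, 4], total = 6
  t=4: active resources = [2], total = 2
  t=5: active resources = [2, 6, 5], total = 13
  t=6: active resources = [2, 6, 5], total = 13
  t=7: active resources = [2, 6, 5], total = 13
  t=8: active resources = [6, 5], total = 11
  t=9: active resources = [5], total = 5
Peak resource demand = 13

13


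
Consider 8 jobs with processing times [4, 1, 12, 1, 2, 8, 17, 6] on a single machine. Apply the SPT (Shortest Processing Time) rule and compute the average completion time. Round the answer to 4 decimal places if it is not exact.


Sort jobs by processing time (SPT order): [1, 1, 2, 4, 6, 8, 12, 17]
Compute completion times sequentially:
  Job 1: processing = 1, completes at 1
  Job 2: processing = 1, completes at 2
  Job 3: processing = 2, completes at 4
  Job 4: processing = 4, completes at 8
  Job 5: processing = 6, completes at 14
  Job 6: processing = 8, completes at 22
  Job 7: processing = 12, completes at 34
  Job 8: processing = 17, completes at 51
Sum of completion times = 136
Average completion time = 136/8 = 17.0

17.0


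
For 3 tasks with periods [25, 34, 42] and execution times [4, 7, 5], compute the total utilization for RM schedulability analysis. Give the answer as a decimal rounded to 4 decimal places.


Compute individual utilizations (exact fractions):
  Task 1: C/T = 4/25 (approx. 0.16)
  Task 2: C/T = 7/34 (approx. 0.2059)
  Task 3: C/T = 5/42 (approx. 0.119)
Total utilization U = 4/25 + 7/34 + 5/42 = 4328/8925
Rounded to 4 decimal places: U = 0.4849
RM (Liu & Layland) bound for 3 tasks = 0.779763; compare with U = 4328/8925 (approx. 0.484930)
U <= bound, so schedulable by RM sufficient condition.

0.4849


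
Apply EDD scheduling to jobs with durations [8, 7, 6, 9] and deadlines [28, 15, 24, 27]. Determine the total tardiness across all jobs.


Sort by due date (EDD order): [(7, 15), (6, 24), (9, 27), (8, 28)]
Compute completion times and tardiness:
  Job 1: p=7, d=15, C=7, tardiness=max(0,7-15)=0
  Job 2: p=6, d=24, C=13, tardiness=max(0,13-24)=0
  Job 3: p=9, d=27, C=22, tardiness=max(0,22-27)=0
  Job 4: p=8, d=28, C=30, tardiness=max(0,30-28)=2
Total tardiness = 2

2


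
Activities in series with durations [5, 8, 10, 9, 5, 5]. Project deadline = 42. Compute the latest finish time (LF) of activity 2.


LF(activity 2) = deadline - sum of successor durations
Successors: activities 3 through 6 with durations [10, 9, 5, 5]
Sum of successor durations = 29
LF = 42 - 29 = 13

13


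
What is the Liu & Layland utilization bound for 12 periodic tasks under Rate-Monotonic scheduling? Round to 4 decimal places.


Compute 2^(1/12) = 1.0594630944
Subtract 1: 1.0594630944 - 1 = 0.0594630944
Multiply by n: 12 * 0.0594630944 = 0.7135571328
Round to 4 dp: 0.7136

0.7136


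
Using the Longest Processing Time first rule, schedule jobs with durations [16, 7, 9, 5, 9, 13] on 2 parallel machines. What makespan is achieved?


Sort jobs in decreasing order (LPT): [16, 13, 9, 9, 7, 5]
Assign each job to the least loaded machine:
  Machine 1: jobs [16, 9, 5], load = 30
  Machine 2: jobs [13, 9, 7], load = 29
Makespan = max load = 30

30


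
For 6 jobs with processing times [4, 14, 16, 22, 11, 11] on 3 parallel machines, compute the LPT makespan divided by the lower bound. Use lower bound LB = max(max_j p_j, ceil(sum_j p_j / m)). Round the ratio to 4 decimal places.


LPT order: [22, 16, 14, 11, 11, 4]
Machine loads after assignment: [26, 27, 25]
LPT makespan = 27
Lower bound = max(max_job, ceil(total/3)) = max(22, 26) = 26
Ratio = 27 / 26 = 1.0385

1.0385


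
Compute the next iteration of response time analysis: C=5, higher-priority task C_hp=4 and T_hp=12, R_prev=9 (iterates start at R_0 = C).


R_next = C + ceil(R_prev / T_hp) * C_hp
ceil(9 / 12) = ceil(0.75) = 1
Interference = 1 * 4 = 4
R_next = 5 + 4 = 9
R_next = R_prev, so the iteration has converged (response time = 9).

9


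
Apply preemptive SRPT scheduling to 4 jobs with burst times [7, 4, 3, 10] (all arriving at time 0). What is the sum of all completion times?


Since all jobs arrive at t=0, SRPT equals SPT ordering.
SPT order: [3, 4, 7, 10]
Completion times:
  Job 1: p=3, C=3
  Job 2: p=4, C=7
  Job 3: p=7, C=14
  Job 4: p=10, C=24
Total completion time = 3 + 7 + 14 + 24 = 48

48


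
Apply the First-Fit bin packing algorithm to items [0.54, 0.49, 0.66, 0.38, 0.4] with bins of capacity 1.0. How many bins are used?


Place items sequentially using First-Fit:
  Item 0.54 -> new Bin 1
  Item 0.49 -> new Bin 2
  Item 0.66 -> new Bin 3
  Item 0.38 -> Bin 1 (now 0.92)
  Item 0.4 -> Bin 2 (now 0.89)
Total bins used = 3

3


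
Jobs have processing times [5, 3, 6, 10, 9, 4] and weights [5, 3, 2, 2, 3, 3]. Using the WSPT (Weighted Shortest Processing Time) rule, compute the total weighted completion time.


Compute p/w ratios and sort ascending (WSPT): [(5, 5), (3, 3), (4, 3), (6, 2), (9, 3), (10, 2)]
Compute weighted completion times:
  Job (p=5,w=5): C=5, w*C=5*5=25
  Job (p=3,w=3): C=8, w*C=3*8=24
  Job (p=4,w=3): C=12, w*C=3*12=36
  Job (p=6,w=2): C=18, w*C=2*18=36
  Job (p=9,w=3): C=27, w*C=3*27=81
  Job (p=10,w=2): C=37, w*C=2*37=74
Total weighted completion time = 276

276


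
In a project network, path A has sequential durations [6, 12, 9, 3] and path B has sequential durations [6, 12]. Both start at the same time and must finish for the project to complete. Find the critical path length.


Path A total = 6 + 12 + 9 + 3 = 30
Path B total = 6 + 12 = 18
Critical path = longest path = max(30, 18) = 30

30


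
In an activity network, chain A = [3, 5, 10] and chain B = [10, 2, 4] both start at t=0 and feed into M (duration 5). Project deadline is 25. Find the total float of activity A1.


Forward pass: ES(A1) = sum of predecessors on chain A = 0
EF = ES + duration = 0 + 3 = 3
Backward pass: LF(M) = deadline = 25; LS(M) = 25 - 5 = 20
LF(A1) = LS(M) - sum(successors on chain A) = 20 - 15 = 5
LS = LF - duration = 5 - 3 = 2
Total float = LS - ES = 2 - 0 = 2

2


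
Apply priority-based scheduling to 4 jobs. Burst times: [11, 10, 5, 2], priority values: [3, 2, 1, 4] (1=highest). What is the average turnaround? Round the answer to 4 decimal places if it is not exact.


Sort by priority (ascending = highest first):
Order: [(1, 5), (2, 10), (3, 11), (4, 2)]
Completion times:
  Priority 1, burst=5, C=5
  Priority 2, burst=10, C=15
  Priority 3, burst=11, C=26
  Priority 4, burst=2, C=28
Average turnaround = 74/4 = 18.5

18.5


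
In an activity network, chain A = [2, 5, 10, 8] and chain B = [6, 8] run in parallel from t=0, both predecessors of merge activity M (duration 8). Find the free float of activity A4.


ES(A4) = sum of predecessors on chain A = 17
EF(A4) = ES + duration = 17 + 8 = 25
Successor of A4 is M. ES(M) = max(sum(A), sum(B)) = max(25, 14) = 25
Free float = ES(successor) - EF(current) = 25 - 25 = 0

0


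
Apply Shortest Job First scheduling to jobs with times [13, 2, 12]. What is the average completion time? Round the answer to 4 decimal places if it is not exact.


SJF order (ascending): [2, 12, 13]
Completion times:
  Job 1: burst=2, C=2
  Job 2: burst=12, C=14
  Job 3: burst=13, C=27
Average completion = 43/3 = 14.3333

14.3333


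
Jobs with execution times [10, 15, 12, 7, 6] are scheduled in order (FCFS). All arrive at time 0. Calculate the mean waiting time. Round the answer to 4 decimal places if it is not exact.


FCFS order (as given): [10, 15, 12, 7, 6]
Waiting times:
  Job 1: wait = 0
  Job 2: wait = 10
  Job 3: wait = 25
  Job 4: wait = 37
  Job 5: wait = 44
Sum of waiting times = 116
Average waiting time = 116/5 = 23.2

23.2


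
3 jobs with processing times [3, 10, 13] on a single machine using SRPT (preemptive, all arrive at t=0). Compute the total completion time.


Since all jobs arrive at t=0, SRPT equals SPT ordering.
SPT order: [3, 10, 13]
Completion times:
  Job 1: p=3, C=3
  Job 2: p=10, C=13
  Job 3: p=13, C=26
Total completion time = 3 + 13 + 26 = 42

42


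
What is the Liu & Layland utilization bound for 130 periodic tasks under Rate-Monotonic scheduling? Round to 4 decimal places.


Compute 2^(1/130) = 1.0053461413
Subtract 1: 1.0053461413 - 1 = 0.0053461413
Multiply by n: 130 * 0.0053461413 = 0.6949983690
Round to 4 dp: 0.6950

0.6950


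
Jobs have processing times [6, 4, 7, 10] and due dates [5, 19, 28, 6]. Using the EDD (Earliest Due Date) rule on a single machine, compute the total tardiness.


Sort by due date (EDD order): [(6, 5), (10, 6), (4, 19), (7, 28)]
Compute completion times and tardiness:
  Job 1: p=6, d=5, C=6, tardiness=max(0,6-5)=1
  Job 2: p=10, d=6, C=16, tardiness=max(0,16-6)=10
  Job 3: p=4, d=19, C=20, tardiness=max(0,20-19)=1
  Job 4: p=7, d=28, C=27, tardiness=max(0,27-28)=0
Total tardiness = 12

12


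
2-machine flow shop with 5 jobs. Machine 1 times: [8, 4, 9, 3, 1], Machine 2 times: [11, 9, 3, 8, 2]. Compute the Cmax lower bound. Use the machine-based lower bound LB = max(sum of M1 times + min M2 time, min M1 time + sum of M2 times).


LB1 = sum(M1 times) + min(M2 times) = 25 + 2 = 27
LB2 = min(M1 times) + sum(M2 times) = 1 + 33 = 34
Lower bound = max(LB1, LB2) = max(27, 34) = 34

34


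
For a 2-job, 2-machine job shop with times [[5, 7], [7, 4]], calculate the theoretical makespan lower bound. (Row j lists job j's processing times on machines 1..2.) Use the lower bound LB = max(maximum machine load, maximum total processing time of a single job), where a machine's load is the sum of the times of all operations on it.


Machine loads:
  Machine 1: 5 + 7 = 12
  Machine 2: 7 + 4 = 11
Max machine load = 12
Job totals:
  Job 1: 12
  Job 2: 11
Max job total = 12
Lower bound = max(12, 12) = 12

12


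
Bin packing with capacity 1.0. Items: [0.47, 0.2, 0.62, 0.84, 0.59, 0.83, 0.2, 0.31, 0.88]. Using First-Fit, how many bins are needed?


Place items sequentially using First-Fit:
  Item 0.47 -> new Bin 1
  Item 0.2 -> Bin 1 (now 0.67)
  Item 0.62 -> new Bin 2
  Item 0.84 -> new Bin 3
  Item 0.59 -> new Bin 4
  Item 0.83 -> new Bin 5
  Item 0.2 -> Bin 1 (now 0.87)
  Item 0.31 -> Bin 2 (now 0.93)
  Item 0.88 -> new Bin 6
Total bins used = 6

6


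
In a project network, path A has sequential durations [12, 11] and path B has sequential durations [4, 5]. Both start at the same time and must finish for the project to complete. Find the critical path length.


Path A total = 12 + 11 = 23
Path B total = 4 + 5 = 9
Critical path = longest path = max(23, 9) = 23

23


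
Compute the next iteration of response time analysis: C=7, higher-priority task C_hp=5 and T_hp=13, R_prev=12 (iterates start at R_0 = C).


R_next = C + ceil(R_prev / T_hp) * C_hp
ceil(12 / 13) = ceil(0.9231) = 1
Interference = 1 * 5 = 5
R_next = 7 + 5 = 12
R_next = R_prev, so the iteration has converged (response time = 12).

12


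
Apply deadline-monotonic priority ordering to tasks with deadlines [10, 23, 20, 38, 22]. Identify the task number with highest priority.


Sort tasks by relative deadline (ascending):
  Task 1: deadline = 10
  Task 3: deadline = 20
  Task 5: deadline = 22
  Task 2: deadline = 23
  Task 4: deadline = 38
Priority order (highest first): [1, 3, 5, 2, 4]
Highest priority task = 1

1


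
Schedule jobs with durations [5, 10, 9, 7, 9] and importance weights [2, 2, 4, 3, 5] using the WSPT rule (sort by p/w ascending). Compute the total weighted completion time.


Compute p/w ratios and sort ascending (WSPT): [(9, 5), (9, 4), (7, 3), (5, 2), (10, 2)]
Compute weighted completion times:
  Job (p=9,w=5): C=9, w*C=5*9=45
  Job (p=9,w=4): C=18, w*C=4*18=72
  Job (p=7,w=3): C=25, w*C=3*25=75
  Job (p=5,w=2): C=30, w*C=2*30=60
  Job (p=10,w=2): C=40, w*C=2*40=80
Total weighted completion time = 332

332


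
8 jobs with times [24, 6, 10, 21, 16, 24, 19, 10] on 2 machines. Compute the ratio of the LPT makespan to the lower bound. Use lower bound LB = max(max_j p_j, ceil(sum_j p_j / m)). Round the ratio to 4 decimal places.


LPT order: [24, 24, 21, 19, 16, 10, 10, 6]
Machine loads after assignment: [65, 65]
LPT makespan = 65
Lower bound = max(max_job, ceil(total/2)) = max(24, 65) = 65
Ratio = 65 / 65 = 1.0

1.0


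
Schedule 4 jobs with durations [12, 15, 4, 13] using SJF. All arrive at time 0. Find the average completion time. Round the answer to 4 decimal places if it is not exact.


SJF order (ascending): [4, 12, 13, 15]
Completion times:
  Job 1: burst=4, C=4
  Job 2: burst=12, C=16
  Job 3: burst=13, C=29
  Job 4: burst=15, C=44
Average completion = 93/4 = 23.25

23.25


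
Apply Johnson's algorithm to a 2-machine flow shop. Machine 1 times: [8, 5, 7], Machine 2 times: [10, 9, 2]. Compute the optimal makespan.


Apply Johnson's rule:
  Group 1 (a <= b): [(2, 5, 9), (1, 8, 10)]
  Group 2 (a > b): [(3, 7, 2)]
Optimal job order: [2, 1, 3]
Schedule:
  Job 2: M1 done at 5, M2 done at 14
  Job 1: M1 done at 13, M2 done at 24
  Job 3: M1 done at 20, M2 done at 26
Makespan = 26

26


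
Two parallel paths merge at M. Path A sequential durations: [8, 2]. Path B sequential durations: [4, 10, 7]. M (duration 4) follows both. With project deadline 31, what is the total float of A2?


Forward pass: ES(A2) = sum of predecessors on chain A = 8
EF = ES + duration = 8 + 2 = 10
Backward pass: LF(M) = deadline = 31; LS(M) = 31 - 4 = 27
LF(A2) = LS(M) - sum(successors on chain A) = 27 - 0 = 27
LS = LF - duration = 27 - 2 = 25
Total float = LS - ES = 25 - 8 = 17

17


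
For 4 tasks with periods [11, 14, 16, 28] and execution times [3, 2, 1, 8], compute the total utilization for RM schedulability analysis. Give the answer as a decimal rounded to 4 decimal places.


Compute individual utilizations (exact fractions):
  Task 1: C/T = 3/11 (approx. 0.2727)
  Task 2: C/T = 2/14 = 1/7 (approx. 0.1429)
  Task 3: C/T = 1/16 (approx. 0.0625)
  Task 4: C/T = 8/28 = 2/7 (approx. 0.2857)
Total utilization U = 3/11 + 1/7 + 1/16 + 2/7 = 941/1232
Rounded to 4 decimal places: U = 0.7638
RM (Liu & Layland) bound for 4 tasks = 0.756828; compare with U = 941/1232 (approx. 0.763799)
bound < U <= 1, so the RM sufficient condition is not met (inconclusive; an exact test such as response-time analysis is needed).

0.7638


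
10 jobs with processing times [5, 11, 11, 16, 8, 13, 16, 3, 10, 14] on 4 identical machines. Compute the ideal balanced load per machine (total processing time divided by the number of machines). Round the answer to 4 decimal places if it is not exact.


Total processing time = 5 + 11 + 11 + 16 + 8 + 13 + 16 + 3 + 10 + 14 = 107
Number of machines = 4
Ideal balanced load = 107 / 4 = 26.75

26.75


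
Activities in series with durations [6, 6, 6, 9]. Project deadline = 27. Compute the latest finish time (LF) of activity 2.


LF(activity 2) = deadline - sum of successor durations
Successors: activities 3 through 4 with durations [6, 9]
Sum of successor durations = 15
LF = 27 - 15 = 12

12


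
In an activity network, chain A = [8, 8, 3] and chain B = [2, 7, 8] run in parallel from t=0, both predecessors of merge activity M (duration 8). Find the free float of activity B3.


ES(B3) = sum of predecessors on chain B = 9
EF(B3) = ES + duration = 9 + 8 = 17
Successor of B3 is M. ES(M) = max(sum(A), sum(B)) = max(19, 17) = 19
Free float = ES(successor) - EF(current) = 19 - 17 = 2

2


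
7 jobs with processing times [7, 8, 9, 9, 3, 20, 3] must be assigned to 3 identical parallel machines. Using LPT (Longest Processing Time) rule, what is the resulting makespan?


Sort jobs in decreasing order (LPT): [20, 9, 9, 8, 7, 3, 3]
Assign each job to the least loaded machine:
  Machine 1: jobs [20], load = 20
  Machine 2: jobs [9, 8, 3], load = 20
  Machine 3: jobs [9, 7, 3], load = 19
Makespan = max load = 20

20


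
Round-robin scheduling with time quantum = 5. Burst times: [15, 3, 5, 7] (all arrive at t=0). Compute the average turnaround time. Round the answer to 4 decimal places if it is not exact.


Time quantum = 5
Execution trace:
  J1 runs 5 units, time = 5
  J2 runs 3 units, time = 8
  J3 runs 5 units, time = 13
  J4 runs 5 units, time = 18
  J1 runs 5 units, time = 23
  J4 runs 2 units, time = 25
  J1 runs 5 units, time = 30
Finish times: [30, 8, 13, 25]
Average turnaround = 76/4 = 19.0

19.0


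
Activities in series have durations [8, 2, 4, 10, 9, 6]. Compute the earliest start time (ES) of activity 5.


Activity 5 starts after activities 1 through 4 complete.
Predecessor durations: [8, 2, 4, 10]
ES = 8 + 2 + 4 + 10 = 24

24


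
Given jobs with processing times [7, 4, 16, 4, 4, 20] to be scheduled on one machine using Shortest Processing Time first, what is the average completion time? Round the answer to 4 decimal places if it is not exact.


Sort jobs by processing time (SPT order): [4, 4, 4, 7, 16, 20]
Compute completion times sequentially:
  Job 1: processing = 4, completes at 4
  Job 2: processing = 4, completes at 8
  Job 3: processing = 4, completes at 12
  Job 4: processing = 7, completes at 19
  Job 5: processing = 16, completes at 35
  Job 6: processing = 20, completes at 55
Sum of completion times = 133
Average completion time = 133/6 = 22.1667

22.1667


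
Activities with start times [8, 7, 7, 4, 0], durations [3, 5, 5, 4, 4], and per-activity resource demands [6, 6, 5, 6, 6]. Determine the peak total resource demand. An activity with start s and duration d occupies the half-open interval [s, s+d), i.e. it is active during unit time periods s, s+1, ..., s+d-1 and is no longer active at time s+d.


Each activity i is active on [start_i, start_i + duration_i).
Compute total resource usage per time slot:
  t=0: active resources = [6], total = 6
  t=1: active resources = [6], total = 6
  t=2: active resources = [6], total = 6
  t=3: active resources = [6], total = 6
  t=4: active resources = [6], total = 6
  t=5: active resources = [6], total = 6
  t=6: active resources = [6], total = 6
  t=7: active resources = [6, 5, 6], total = 17
  t=8: active resources = [6, 6, 5], total = 17
  t=9: active resources = [6, 6, 5], total = 17
  t=10: active resources = [6, 6, 5], total = 17
  t=11: active resources = [6, 5], total = 11
Peak resource demand = 17

17


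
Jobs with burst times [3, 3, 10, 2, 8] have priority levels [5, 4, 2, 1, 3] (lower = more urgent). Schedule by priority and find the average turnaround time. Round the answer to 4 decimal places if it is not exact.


Sort by priority (ascending = highest first):
Order: [(1, 2), (2, 10), (3, 8), (4, 3), (5, 3)]
Completion times:
  Priority 1, burst=2, C=2
  Priority 2, burst=10, C=12
  Priority 3, burst=8, C=20
  Priority 4, burst=3, C=23
  Priority 5, burst=3, C=26
Average turnaround = 83/5 = 16.6

16.6


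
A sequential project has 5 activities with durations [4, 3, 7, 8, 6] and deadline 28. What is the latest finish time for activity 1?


LF(activity 1) = deadline - sum of successor durations
Successors: activities 2 through 5 with durations [3, 7, 8, 6]
Sum of successor durations = 24
LF = 28 - 24 = 4

4


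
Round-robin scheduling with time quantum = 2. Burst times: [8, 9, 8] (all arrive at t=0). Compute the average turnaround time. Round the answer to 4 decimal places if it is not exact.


Time quantum = 2
Execution trace:
  J1 runs 2 units, time = 2
  J2 runs 2 units, time = 4
  J3 runs 2 units, time = 6
  J1 runs 2 units, time = 8
  J2 runs 2 units, time = 10
  J3 runs 2 units, time = 12
  J1 runs 2 units, time = 14
  J2 runs 2 units, time = 16
  J3 runs 2 units, time = 18
  J1 runs 2 units, time = 20
  J2 runs 2 units, time = 22
  J3 runs 2 units, time = 24
  J2 runs 1 units, time = 25
Finish times: [20, 25, 24]
Average turnaround = 69/3 = 23.0

23.0


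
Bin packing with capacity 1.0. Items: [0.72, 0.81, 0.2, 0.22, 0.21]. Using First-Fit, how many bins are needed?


Place items sequentially using First-Fit:
  Item 0.72 -> new Bin 1
  Item 0.81 -> new Bin 2
  Item 0.2 -> Bin 1 (now 0.92)
  Item 0.22 -> new Bin 3
  Item 0.21 -> Bin 3 (now 0.43)
Total bins used = 3

3


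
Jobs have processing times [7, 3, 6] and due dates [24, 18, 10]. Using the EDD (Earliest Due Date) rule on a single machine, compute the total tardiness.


Sort by due date (EDD order): [(6, 10), (3, 18), (7, 24)]
Compute completion times and tardiness:
  Job 1: p=6, d=10, C=6, tardiness=max(0,6-10)=0
  Job 2: p=3, d=18, C=9, tardiness=max(0,9-18)=0
  Job 3: p=7, d=24, C=16, tardiness=max(0,16-24)=0
Total tardiness = 0

0


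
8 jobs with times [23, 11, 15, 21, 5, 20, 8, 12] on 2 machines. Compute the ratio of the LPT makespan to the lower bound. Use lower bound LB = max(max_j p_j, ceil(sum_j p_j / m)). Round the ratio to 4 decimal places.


LPT order: [23, 21, 20, 15, 12, 11, 8, 5]
Machine loads after assignment: [58, 57]
LPT makespan = 58
Lower bound = max(max_job, ceil(total/2)) = max(23, 58) = 58
Ratio = 58 / 58 = 1.0

1.0


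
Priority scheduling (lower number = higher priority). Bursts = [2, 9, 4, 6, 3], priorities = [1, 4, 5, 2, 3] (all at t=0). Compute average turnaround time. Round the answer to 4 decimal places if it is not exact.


Sort by priority (ascending = highest first):
Order: [(1, 2), (2, 6), (3, 3), (4, 9), (5, 4)]
Completion times:
  Priority 1, burst=2, C=2
  Priority 2, burst=6, C=8
  Priority 3, burst=3, C=11
  Priority 4, burst=9, C=20
  Priority 5, burst=4, C=24
Average turnaround = 65/5 = 13.0

13.0


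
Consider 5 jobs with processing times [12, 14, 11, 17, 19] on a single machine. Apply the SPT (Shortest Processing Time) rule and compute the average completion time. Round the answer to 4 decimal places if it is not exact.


Sort jobs by processing time (SPT order): [11, 12, 14, 17, 19]
Compute completion times sequentially:
  Job 1: processing = 11, completes at 11
  Job 2: processing = 12, completes at 23
  Job 3: processing = 14, completes at 37
  Job 4: processing = 17, completes at 54
  Job 5: processing = 19, completes at 73
Sum of completion times = 198
Average completion time = 198/5 = 39.6

39.6


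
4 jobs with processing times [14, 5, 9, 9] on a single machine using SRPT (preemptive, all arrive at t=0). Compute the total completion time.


Since all jobs arrive at t=0, SRPT equals SPT ordering.
SPT order: [5, 9, 9, 14]
Completion times:
  Job 1: p=5, C=5
  Job 2: p=9, C=14
  Job 3: p=9, C=23
  Job 4: p=14, C=37
Total completion time = 5 + 14 + 23 + 37 = 79

79


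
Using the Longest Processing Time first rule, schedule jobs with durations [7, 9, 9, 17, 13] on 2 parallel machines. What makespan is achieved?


Sort jobs in decreasing order (LPT): [17, 13, 9, 9, 7]
Assign each job to the least loaded machine:
  Machine 1: jobs [17, 9], load = 26
  Machine 2: jobs [13, 9, 7], load = 29
Makespan = max load = 29

29


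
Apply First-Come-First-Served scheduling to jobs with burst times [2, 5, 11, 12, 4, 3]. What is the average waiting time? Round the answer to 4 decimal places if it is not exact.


FCFS order (as given): [2, 5, 11, 12, 4, 3]
Waiting times:
  Job 1: wait = 0
  Job 2: wait = 2
  Job 3: wait = 7
  Job 4: wait = 18
  Job 5: wait = 30
  Job 6: wait = 34
Sum of waiting times = 91
Average waiting time = 91/6 = 15.1667

15.1667


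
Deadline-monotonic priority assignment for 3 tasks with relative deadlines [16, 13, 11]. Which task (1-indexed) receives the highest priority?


Sort tasks by relative deadline (ascending):
  Task 3: deadline = 11
  Task 2: deadline = 13
  Task 1: deadline = 16
Priority order (highest first): [3, 2, 1]
Highest priority task = 3

3


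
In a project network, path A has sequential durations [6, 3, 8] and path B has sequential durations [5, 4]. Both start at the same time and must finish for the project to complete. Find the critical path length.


Path A total = 6 + 3 + 8 = 17
Path B total = 5 + 4 = 9
Critical path = longest path = max(17, 9) = 17

17


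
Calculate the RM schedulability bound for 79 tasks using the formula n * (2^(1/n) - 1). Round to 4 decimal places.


Compute 2^(1/79) = 1.0088126194
Subtract 1: 1.0088126194 - 1 = 0.0088126194
Multiply by n: 79 * 0.0088126194 = 0.6961969326
Round to 4 dp: 0.6962

0.6962


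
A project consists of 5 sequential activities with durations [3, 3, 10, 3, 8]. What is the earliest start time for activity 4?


Activity 4 starts after activities 1 through 3 complete.
Predecessor durations: [3, 3, 10]
ES = 3 + 3 + 10 = 16

16


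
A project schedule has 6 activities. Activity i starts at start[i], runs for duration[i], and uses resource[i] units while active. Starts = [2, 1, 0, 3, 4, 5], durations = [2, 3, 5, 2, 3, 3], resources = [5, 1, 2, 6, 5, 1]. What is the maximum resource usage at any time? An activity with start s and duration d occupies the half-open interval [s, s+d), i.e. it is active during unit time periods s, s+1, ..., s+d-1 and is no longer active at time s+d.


Each activity i is active on [start_i, start_i + duration_i).
Compute total resource usage per time slot:
  t=0: active resources = [2], total = 2
  t=1: active resources = [1, 2], total = 3
  t=2: active resources = [5, 1, 2], total = 8
  t=3: active resources = [5, 1, 2, 6], total = 14
  t=4: active resources = [2, 6, 5], total = 13
  t=5: active resources = [5, 1], total = 6
  t=6: active resources = [5, 1], total = 6
  t=7: active resources = [1], total = 1
Peak resource demand = 14

14


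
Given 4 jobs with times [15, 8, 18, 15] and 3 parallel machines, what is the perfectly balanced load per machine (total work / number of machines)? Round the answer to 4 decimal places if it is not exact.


Total processing time = 15 + 8 + 18 + 15 = 56
Number of machines = 3
Ideal balanced load = 56 / 3 = 18.6667

18.6667


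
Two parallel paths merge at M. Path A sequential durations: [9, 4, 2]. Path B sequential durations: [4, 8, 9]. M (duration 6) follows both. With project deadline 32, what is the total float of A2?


Forward pass: ES(A2) = sum of predecessors on chain A = 9
EF = ES + duration = 9 + 4 = 13
Backward pass: LF(M) = deadline = 32; LS(M) = 32 - 6 = 26
LF(A2) = LS(M) - sum(successors on chain A) = 26 - 2 = 24
LS = LF - duration = 24 - 4 = 20
Total float = LS - ES = 20 - 9 = 11

11


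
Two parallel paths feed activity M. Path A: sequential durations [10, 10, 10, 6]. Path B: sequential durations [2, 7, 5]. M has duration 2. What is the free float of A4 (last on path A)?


ES(A4) = sum of predecessors on chain A = 30
EF(A4) = ES + duration = 30 + 6 = 36
Successor of A4 is M. ES(M) = max(sum(A), sum(B)) = max(36, 14) = 36
Free float = ES(successor) - EF(current) = 36 - 36 = 0

0


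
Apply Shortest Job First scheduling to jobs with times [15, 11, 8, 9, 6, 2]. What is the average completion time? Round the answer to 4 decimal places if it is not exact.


SJF order (ascending): [2, 6, 8, 9, 11, 15]
Completion times:
  Job 1: burst=2, C=2
  Job 2: burst=6, C=8
  Job 3: burst=8, C=16
  Job 4: burst=9, C=25
  Job 5: burst=11, C=36
  Job 6: burst=15, C=51
Average completion = 138/6 = 23.0

23.0
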